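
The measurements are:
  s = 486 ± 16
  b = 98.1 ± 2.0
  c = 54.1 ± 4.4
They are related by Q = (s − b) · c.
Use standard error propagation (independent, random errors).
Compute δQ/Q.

0.0913

Let u = s − b = 388. δu = √(δs² + δb²) = √(256 + 4.00) = 16.1, so δu/u = 0.0416.
Q is then a monomial in u, c:
δQ/Q = √((δu/u)² + (1·δc/c)²) = √(0.00173 + 0.00661) = 0.0913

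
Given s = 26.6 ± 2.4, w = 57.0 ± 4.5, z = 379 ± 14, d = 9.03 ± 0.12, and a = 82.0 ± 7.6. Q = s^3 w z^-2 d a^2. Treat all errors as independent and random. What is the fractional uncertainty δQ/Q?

Relative error in a monomial: (δQ/Q)² = Σ (nᵢ · δxᵢ/xᵢ)².
  (3·δs/s)² = (3×0.0902)² = 0.0733;  (1·δw/w)² = (1×0.0789)² = 0.00623;  (-2·δz/z)² = (-2×0.0369)² = 0.00546;  (1·δd/d)² = (1×0.0133)² = 0.000177;  (2·δa/a)² = (2×0.0927)² = 0.0344
δQ/Q = √(0.119) = 0.346

0.346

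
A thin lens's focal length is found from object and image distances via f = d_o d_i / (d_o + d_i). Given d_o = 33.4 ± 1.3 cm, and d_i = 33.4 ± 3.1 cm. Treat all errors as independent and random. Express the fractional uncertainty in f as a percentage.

5.03%

∂f/∂d_o = (d_i/(d_o+d_i))² = 0.250;  ∂f/∂d_i = (d_o/(d_o+d_i))² = 0.250
δf = √((∂f/∂d_o · δd_o)² + (∂f/∂d_i · δd_i)²) = √(0.106 + 0.601) = 0.840 cm
f = 16.7 cm, so δf/f = 0.840/16.7 = 0.0503.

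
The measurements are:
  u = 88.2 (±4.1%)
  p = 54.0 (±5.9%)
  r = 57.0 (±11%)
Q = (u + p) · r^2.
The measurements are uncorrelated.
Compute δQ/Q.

Let w = u + p = 142. δw = √(δu² + δp²) = √(13.1 + 10.2) = 4.82, so δw/w = 0.0339.
Q is then a monomial in w, r:
δQ/Q = √((δw/w)² + (2·δr/r)²) = √(0.00115 + 0.0484) = 0.223

0.223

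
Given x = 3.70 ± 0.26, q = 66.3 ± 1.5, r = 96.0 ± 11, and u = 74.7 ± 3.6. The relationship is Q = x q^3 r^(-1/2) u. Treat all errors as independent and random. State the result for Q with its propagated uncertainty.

(8.22 ± 1.01) × 10^6

Since Q is a product/quotient, work with relative uncertainties:
  (1·δx/x)² = (1×0.0703)² = 0.00494;  (3·δq/q)² = (3×0.0226)² = 0.00461;  (−½·δr/r)² = (-0.5×0.115)² = 0.00328;  (1·δu/u)² = (1×0.0482)² = 0.00232
δQ/Q = √(0.0151) = 0.123
Q = 8.22e+06, so δQ = 0.123 × 8.22e+06 = 1.01e+06.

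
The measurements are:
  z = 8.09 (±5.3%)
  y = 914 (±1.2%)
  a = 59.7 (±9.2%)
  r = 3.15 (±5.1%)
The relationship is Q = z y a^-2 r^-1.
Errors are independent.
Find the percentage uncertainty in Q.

19.9%

Relative error in a monomial: (δQ/Q)² = Σ (nᵢ · δxᵢ/xᵢ)².
  (1·δz/z)² = (1×0.0530)² = 0.00281;  (1·δy/y)² = (1×0.0120)² = 0.000144;  (-2·δa/a)² = (-2×0.0920)² = 0.0339;  (-1·δr/r)² = (-1×0.0510)² = 0.00260
δQ/Q = √(0.0394) = 0.199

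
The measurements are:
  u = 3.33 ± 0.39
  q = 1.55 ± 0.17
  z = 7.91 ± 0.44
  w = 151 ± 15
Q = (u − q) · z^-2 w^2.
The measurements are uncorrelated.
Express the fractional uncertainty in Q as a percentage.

Let h = u − q = 1.78. δh = √(δu² + δq²) = √(0.152 + 0.0289) = 0.425, so δh/h = 0.239.
Q is then a monomial in h, z, w:
δQ/Q = √((δh/h)² + (-2·δz/z)² + (2·δw/w)²) = √(0.0571 + 0.0124 + 0.0395) = 0.330

33.0%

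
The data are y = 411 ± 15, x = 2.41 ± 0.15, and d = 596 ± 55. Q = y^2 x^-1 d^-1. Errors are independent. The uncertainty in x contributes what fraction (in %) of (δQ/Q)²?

21.9%

(δQ/Q)² = (2·δy/y)² + (-1·δx/x)² + (-1·δd/d)²
  y term: (2×0.0365)² = 0.00533
  x term: (-1×0.0622)² = 0.00387
  d term: (-1×0.0923)² = 0.00852
Total = 0.0177. Share from x = 0.00387/0.0177 = 0.219.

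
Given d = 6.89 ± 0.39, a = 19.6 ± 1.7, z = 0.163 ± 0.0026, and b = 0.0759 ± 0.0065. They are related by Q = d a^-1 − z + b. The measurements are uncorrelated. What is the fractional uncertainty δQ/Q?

Let p = d·a^-1 = 0.352. δp/p = √((1·δd/d)² + (-1·δa/a)²) = √(0.00320 + 0.00752) = 0.104, so δp = 0.0364.
Q = p − z + b: δQ = √(δp² + δz² + δb²) = √(0.00133 + 6.76e-06 + 4.22e-05) = 0.0371
Q = 0.264, so δQ/Q = 0.0371/0.264 = 0.140.

0.140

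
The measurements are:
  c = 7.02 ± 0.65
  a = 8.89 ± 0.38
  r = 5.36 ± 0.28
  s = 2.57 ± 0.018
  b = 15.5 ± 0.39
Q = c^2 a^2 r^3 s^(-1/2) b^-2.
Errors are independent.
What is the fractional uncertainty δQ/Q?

Q is a product of powers, so relative uncertainties combine in quadrature:
  (2·δc/c)² = (2×0.0926)² = 0.0343;  (2·δa/a)² = (2×0.0427)² = 0.00731;  (3·δr/r)² = (3×0.0522)² = 0.0246;  (−½·δs/s)² = (-0.5×0.00700)² = 1.23e-05;  (-2·δb/b)² = (-2×0.0252)² = 0.00253
δQ/Q = √(0.0687) = 0.262

0.262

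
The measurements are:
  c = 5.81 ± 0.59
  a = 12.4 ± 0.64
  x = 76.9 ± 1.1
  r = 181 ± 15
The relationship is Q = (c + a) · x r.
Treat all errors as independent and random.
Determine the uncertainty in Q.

24500

Let u = c + a = 18.2. δu = √(δc² + δa²) = √(0.348 + 0.410) = 0.870, so δu/u = 0.0478.
Q is then a monomial in u, x, r:
δQ/Q = √((δu/u)² + (1·δx/x)² + (1·δr/r)²) = √(0.00228 + 0.000205 + 0.00687) = 0.0967
Q = 2.53e+05, so δQ = 0.0967 × 2.53e+05 = 24500.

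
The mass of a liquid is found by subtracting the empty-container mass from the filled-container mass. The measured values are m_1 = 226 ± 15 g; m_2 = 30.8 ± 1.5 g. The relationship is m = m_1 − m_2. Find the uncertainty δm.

Sums and differences: (δm)² = Σ (cᵢ δxᵢ)².
  (δm_1)² = 225;  (δm_2)² = 2.25
δm = √(227) = 15.1 g

15.1 g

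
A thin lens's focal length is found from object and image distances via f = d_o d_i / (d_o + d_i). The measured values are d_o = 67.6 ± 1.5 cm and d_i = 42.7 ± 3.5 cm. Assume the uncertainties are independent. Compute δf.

∂f/∂d_o = (d_i/(d_o+d_i))² = 0.150;  ∂f/∂d_i = (d_o/(d_o+d_i))² = 0.376
δf = √((∂f/∂d_o · δd_o)² + (∂f/∂d_i · δd_i)²) = √(0.0505 + 1.73) = 1.33 cm

1.33 cm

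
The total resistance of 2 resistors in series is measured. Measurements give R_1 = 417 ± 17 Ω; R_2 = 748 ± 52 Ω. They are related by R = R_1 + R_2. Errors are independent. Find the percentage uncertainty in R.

4.70%

Absolute uncertainties add in quadrature for a linear combination:
  (δR_1)² = 289;  (δR_2)² = 2700
δR = √(2990) = 54.7 Ω
R = 1160 Ω, so δR/R = 54.7/1160 = 0.0470.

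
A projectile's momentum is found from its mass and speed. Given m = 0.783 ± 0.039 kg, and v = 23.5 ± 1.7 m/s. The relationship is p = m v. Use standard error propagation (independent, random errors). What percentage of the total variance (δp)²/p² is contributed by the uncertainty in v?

67.8%

(δp/p)² = (1·δm/m)² + (1·δv/v)²
  m term: (1×0.0498)² = 0.00248
  v term: (1×0.0723)² = 0.00523
Total = 0.00771. Share from v = 0.00523/0.00771 = 0.678.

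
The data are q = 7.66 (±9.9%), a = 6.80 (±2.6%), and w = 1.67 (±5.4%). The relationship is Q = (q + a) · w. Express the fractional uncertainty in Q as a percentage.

Let u = q + a = 14.5. δu = √(δq² + δa²) = √(0.575 + 0.0313) = 0.779, so δu/u = 0.0539.
Q is then a monomial in u, w:
δQ/Q = √((δu/u)² + (1·δw/w)²) = √(0.00290 + 0.00292) = 0.0763

7.63%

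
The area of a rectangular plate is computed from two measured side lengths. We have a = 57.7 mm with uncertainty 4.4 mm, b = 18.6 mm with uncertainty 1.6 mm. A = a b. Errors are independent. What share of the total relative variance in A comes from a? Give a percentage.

44.0%

(δA/A)² = (1·δa/a)² + (1·δb/b)²
  a term: (1×0.0763)² = 0.00582
  b term: (1×0.0860)² = 0.00740
Total = 0.0132. Share from a = 0.00582/0.0132 = 0.440.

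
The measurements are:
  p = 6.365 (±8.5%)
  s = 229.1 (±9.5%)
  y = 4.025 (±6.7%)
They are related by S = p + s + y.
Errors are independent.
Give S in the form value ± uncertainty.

239.5 ± 21.8

Sums and differences: (δS)² = Σ (cᵢ δxᵢ)².
  (δp)² = 0.293;  (δs)² = 474;  (δy)² = 0.0727
δS = √(474) = 21.8
S = 239.5.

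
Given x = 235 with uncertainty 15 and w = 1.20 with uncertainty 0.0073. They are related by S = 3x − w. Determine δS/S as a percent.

6.39%

Each term contributes (cᵢ δxᵢ)² to (δS)²:
  (3·δx)² = 2020;  (δw)² = 5.33e-05
δS = √(2030) = 45.0
S = 704, so δS/S = 45.0/704 = 0.0639.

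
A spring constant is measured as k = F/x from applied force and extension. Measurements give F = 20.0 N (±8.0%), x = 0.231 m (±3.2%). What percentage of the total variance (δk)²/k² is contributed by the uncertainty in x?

13.8%

(δk/k)² = (1·δF/F)² + (-1·δx/x)²
  F term: (1×0.0800)² = 0.00640
  x term: (-1×0.0320)² = 0.00102
Total = 0.00742. Share from x = 0.00102/0.00742 = 0.138.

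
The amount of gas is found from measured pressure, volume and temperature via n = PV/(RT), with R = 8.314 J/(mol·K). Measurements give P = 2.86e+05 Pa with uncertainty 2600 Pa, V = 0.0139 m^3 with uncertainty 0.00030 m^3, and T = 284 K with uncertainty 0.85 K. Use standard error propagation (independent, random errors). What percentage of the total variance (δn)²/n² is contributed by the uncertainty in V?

83.6%

(δn/n)² = (1·δP/P)² + (1·δV/V)² + (-1·δT/T)²
  P term: (1×0.00909)² = 8.26e-05
  V term: (1×0.0216)² = 0.000466
  T term: (-1×0.00299)² = 8.96e-06
Total = 0.000557. Share from V = 0.000466/0.000557 = 0.836.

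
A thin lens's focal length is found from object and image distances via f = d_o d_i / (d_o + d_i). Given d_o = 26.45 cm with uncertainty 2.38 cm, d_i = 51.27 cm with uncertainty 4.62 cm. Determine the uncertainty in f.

1.17 cm

∂f/∂d_o = (d_i/(d_o+d_i))² = 0.435;  ∂f/∂d_i = (d_o/(d_o+d_i))² = 0.116
δf = √((∂f/∂d_o · δd_o)² + (∂f/∂d_i · δd_i)²) = √(1.07 + 0.286) = 1.17 cm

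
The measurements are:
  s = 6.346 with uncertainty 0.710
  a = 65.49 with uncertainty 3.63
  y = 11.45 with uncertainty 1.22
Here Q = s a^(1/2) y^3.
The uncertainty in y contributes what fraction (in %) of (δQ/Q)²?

88.5%

(δQ/Q)² = (1·δs/s)² + (½·δa/a)² + (3·δy/y)²
  s term: (1×0.112)² = 0.0125
  a term: (0.5×0.0554)² = 0.000768
  y term: (3×0.107)² = 0.102
Total = 0.115. Share from y = 0.102/0.115 = 0.885.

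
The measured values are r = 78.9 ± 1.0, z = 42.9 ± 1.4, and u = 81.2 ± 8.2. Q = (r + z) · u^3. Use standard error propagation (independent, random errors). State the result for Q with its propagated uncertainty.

(6.52 ± 1.98) × 10^7

Let w = r + z = 122. δw = √(δr² + δz²) = √(1.00 + 1.96) = 1.72, so δw/w = 0.0141.
Q is then a monomial in w, u:
δQ/Q = √((δw/w)² + (3·δu/u)²) = √(0.000200 + 0.0918) = 0.303
Q = 6.52e+07, so δQ = 0.303 × 6.52e+07 = 1.98e+07.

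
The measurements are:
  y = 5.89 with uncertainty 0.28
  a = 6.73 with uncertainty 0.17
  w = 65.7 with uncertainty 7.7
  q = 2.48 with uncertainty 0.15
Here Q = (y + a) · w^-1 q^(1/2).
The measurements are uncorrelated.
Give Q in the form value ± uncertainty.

0.302 ± 0.0374

Let u = y + a = 12.6. δu = √(δy² + δa²) = √(0.0784 + 0.0289) = 0.328, so δu/u = 0.0260.
Q is then a monomial in u, w, q:
δQ/Q = √((δu/u)² + (-1·δw/w)² + (½·δq/q)²) = √(0.000674 + 0.0137 + 0.000915) = 0.124
Q = 0.302, so δQ = 0.124 × 0.302 = 0.0374.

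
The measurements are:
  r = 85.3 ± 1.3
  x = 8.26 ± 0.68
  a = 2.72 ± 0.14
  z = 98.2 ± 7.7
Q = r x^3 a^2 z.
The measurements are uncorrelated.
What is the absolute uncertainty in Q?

For a monomial Q ∝ r, x^3, a^2, z, fractional errors add in quadrature:
  (1·δr/r)² = (1×0.0152)² = 0.000232;  (3·δx/x)² = (3×0.0823)² = 0.0610;  (2·δa/a)² = (2×0.0515)² = 0.0106;  (1·δz/z)² = (1×0.0784)² = 0.00615
δQ/Q = √(0.0780) = 0.279
Q = 3.49e+07, so δQ = 0.279 × 3.49e+07 = 9.75e+06.

9.75e+06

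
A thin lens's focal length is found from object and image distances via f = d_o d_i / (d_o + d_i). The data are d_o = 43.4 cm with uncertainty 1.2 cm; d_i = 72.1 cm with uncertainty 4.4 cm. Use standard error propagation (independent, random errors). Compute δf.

0.778 cm

∂f/∂d_o = (d_i/(d_o+d_i))² = 0.390;  ∂f/∂d_i = (d_o/(d_o+d_i))² = 0.141
δf = √((∂f/∂d_o · δd_o)² + (∂f/∂d_i · δd_i)²) = √(0.219 + 0.386) = 0.778 cm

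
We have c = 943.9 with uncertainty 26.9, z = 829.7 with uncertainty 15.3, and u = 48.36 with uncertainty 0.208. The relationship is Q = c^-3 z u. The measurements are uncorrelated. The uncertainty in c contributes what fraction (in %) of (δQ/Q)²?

(δQ/Q)² = (-3·δc/c)² + (1·δz/z)² + (1·δu/u)²
  c term: (-3×0.0285)² = 0.00731
  z term: (1×0.0184)² = 0.000340
  u term: (1×0.00430)² = 1.85e-05
Total = 0.00767. Share from c = 0.00731/0.00767 = 0.953.

95.3%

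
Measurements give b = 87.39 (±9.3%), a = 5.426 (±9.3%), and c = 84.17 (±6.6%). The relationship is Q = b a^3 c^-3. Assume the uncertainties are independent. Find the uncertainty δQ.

Relative error in a monomial: (δQ/Q)² = Σ (nᵢ · δxᵢ/xᵢ)².
  (1·δb/b)² = (1×0.0930)² = 0.00865;  (3·δa/a)² = (3×0.0930)² = 0.0778;  (-3·δc/c)² = (-3×0.0660)² = 0.0392
δQ/Q = √(0.126) = 0.355
Q = 0.02341, so δQ = 0.355 × 0.02341 = 0.00830.

0.00830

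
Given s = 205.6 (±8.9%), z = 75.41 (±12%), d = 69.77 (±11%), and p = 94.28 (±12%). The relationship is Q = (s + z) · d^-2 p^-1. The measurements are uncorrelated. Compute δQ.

Let u = s + z = 281.0. δu = √(δs² + δz²) = √(335 + 81.9) = 20.4, so δu/u = 0.0726.
Q is then a monomial in u, d, p:
δQ/Q = √((δu/u)² + (-2·δd/d)² + (-1·δp/p)²) = √(0.00528 + 0.0484 + 0.0144) = 0.261
Q = 0.0006123, so δQ = 0.261 × 0.0006123 = 0.000160.

0.000160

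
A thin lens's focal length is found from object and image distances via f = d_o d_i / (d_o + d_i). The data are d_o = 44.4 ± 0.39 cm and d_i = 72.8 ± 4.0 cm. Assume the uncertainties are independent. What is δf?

0.593 cm

∂f/∂d_o = (d_i/(d_o+d_i))² = 0.386;  ∂f/∂d_i = (d_o/(d_o+d_i))² = 0.144
δf = √((∂f/∂d_o · δd_o)² + (∂f/∂d_i · δd_i)²) = √(0.0226 + 0.330) = 0.593 cm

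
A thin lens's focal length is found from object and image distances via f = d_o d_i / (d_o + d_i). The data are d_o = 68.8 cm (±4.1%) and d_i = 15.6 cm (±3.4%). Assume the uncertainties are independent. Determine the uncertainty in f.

∂f/∂d_o = (d_i/(d_o+d_i))² = 0.0342;  ∂f/∂d_i = (d_o/(d_o+d_i))² = 0.664
δf = √((∂f/∂d_o · δd_o)² + (∂f/∂d_i · δd_i)²) = √(0.00929 + 0.124) = 0.365 cm

0.365 cm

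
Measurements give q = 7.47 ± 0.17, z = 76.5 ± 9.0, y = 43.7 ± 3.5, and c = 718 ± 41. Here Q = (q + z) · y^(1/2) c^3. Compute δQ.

Let u = q + z = 84.0. δu = √(δq² + δz²) = √(0.0289 + 81.0) = 9.00, so δu/u = 0.107.
Q is then a monomial in u, y, c:
δQ/Q = √((δu/u)² + (½·δy/y)² + (3·δc/c)²) = √(0.0115 + 0.00160 + 0.0293) = 0.206
Q = 2.05e+11, so δQ = 0.206 × 2.05e+11 = 4.23e+10.

4.23e+10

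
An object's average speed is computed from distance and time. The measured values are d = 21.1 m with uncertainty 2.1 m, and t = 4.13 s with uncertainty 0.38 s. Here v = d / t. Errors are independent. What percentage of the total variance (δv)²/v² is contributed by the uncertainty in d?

(δv/v)² = (1·δd/d)² + (-1·δt/t)²
  d term: (1×0.0995)² = 0.00991
  t term: (-1×0.0920)² = 0.00847
Total = 0.0184. Share from d = 0.00991/0.0184 = 0.539.

53.9%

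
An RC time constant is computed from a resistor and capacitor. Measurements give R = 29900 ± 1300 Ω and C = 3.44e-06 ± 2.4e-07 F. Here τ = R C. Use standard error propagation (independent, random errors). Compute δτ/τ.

For a monomial τ ∝ R, C, fractional errors add in quadrature:
  (1·δR/R)² = (1×0.0435)² = 0.00189;  (1·δC/C)² = (1×0.0698)² = 0.00487
δτ/τ = √(0.00676) = 0.0822

0.0822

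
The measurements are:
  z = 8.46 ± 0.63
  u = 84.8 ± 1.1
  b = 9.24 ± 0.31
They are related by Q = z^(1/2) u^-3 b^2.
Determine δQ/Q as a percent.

Products/powers → add relative errors in quadrature, weighted by exponent:
  (½·δz/z)² = (0.5×0.0745)² = 0.00139;  (-3·δu/u)² = (-3×0.0130)² = 0.00151;  (2·δb/b)² = (2×0.0335)² = 0.00450
δQ/Q = √(0.00740) = 0.0860

8.60%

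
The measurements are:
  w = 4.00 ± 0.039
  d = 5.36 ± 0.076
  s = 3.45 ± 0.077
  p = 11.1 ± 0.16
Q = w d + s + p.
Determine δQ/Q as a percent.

Let h = w·d = 21.4. δh/h = √((1·δw/w)² + (1·δd/d)²) = √(9.51e-05 + 0.000201) = 0.0172, so δh = 0.369.
Q = h + s + p: δQ = √(δh² + δs² + δp²) = √(0.136 + 0.00593 + 0.0256) = 0.409
Q = 36.0, so δQ/Q = 0.409/36.0 = 0.0114.

1.14%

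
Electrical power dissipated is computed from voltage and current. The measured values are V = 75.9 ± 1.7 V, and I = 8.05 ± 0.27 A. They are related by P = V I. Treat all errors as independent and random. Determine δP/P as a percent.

4.03%

P is a product of powers, so relative uncertainties combine in quadrature:
  (1·δV/V)² = (1×0.0224)² = 0.000502;  (1·δI/I)² = (1×0.0335)² = 0.00112
δP/P = √(0.00163) = 0.0403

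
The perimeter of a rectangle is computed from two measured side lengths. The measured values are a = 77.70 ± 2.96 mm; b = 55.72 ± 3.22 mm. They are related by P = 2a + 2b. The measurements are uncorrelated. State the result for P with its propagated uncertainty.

266.8 ± 8.75 mm

For a sum/difference, combine absolute errors in quadrature:
  (2·δa)² = 35.0;  (2·δb)² = 41.5
δP = √(76.5) = 8.75 mm
P = 266.8 mm.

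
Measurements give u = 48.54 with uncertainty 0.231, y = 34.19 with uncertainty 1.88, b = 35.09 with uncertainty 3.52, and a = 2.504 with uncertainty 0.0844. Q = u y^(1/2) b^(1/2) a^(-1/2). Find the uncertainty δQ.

63.6

Relative error in a monomial: (δQ/Q)² = Σ (nᵢ · δxᵢ/xᵢ)².
  (1·δu/u)² = (1×0.00476)² = 2.26e-05;  (½·δy/y)² = (0.5×0.0550)² = 0.000756;  (½·δb/b)² = (0.5×0.100)² = 0.00252;  (−½·δa/a)² = (-0.5×0.0337)² = 0.000284
δQ/Q = √(0.00358) = 0.0598
Q = 1062, so δQ = 0.0598 × 1062 = 63.6.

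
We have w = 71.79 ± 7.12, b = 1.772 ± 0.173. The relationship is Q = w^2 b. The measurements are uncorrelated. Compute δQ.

Since Q is a product/quotient, work with relative uncertainties:
  (2·δw/w)² = (2×0.0992)² = 0.0393;  (1·δb/b)² = (1×0.0976)² = 0.00953
δQ/Q = √(0.0489) = 0.221
Q = 9133, so δQ = 0.221 × 9133 = 2020.

2020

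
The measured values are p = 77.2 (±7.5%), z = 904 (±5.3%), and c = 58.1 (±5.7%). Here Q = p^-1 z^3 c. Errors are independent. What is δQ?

Since Q is a product/quotient, work with relative uncertainties:
  (-1·δp/p)² = (-1×0.0750)² = 0.00562;  (3·δz/z)² = (3×0.0530)² = 0.0253;  (1·δc/c)² = (1×0.0570)² = 0.00325
δQ/Q = √(0.0342) = 0.185
Q = 5.56e+08, so δQ = 0.185 × 5.56e+08 = 1.03e+08.

1.03e+08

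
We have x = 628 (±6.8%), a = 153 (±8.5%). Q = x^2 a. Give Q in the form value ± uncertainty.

Each factor contributes (exponent × relative error)² to (δQ/Q)²:
  (2·δx/x)² = (2×0.0680)² = 0.0185;  (1·δa/a)² = (1×0.0850)² = 0.00723
δQ/Q = √(0.0257) = 0.160
Q = 6.03e+07, so δQ = 0.160 × 6.03e+07 = 9.68e+06.

(6.03 ± 0.968) × 10^7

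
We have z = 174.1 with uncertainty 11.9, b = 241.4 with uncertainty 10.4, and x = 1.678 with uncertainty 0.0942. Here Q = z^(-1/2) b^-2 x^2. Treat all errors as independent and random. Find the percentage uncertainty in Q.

Q is a product of powers, so relative uncertainties combine in quadrature:
  (−½·δz/z)² = (-0.5×0.0684)² = 0.00117;  (-2·δb/b)² = (-2×0.0431)² = 0.00742;  (2·δx/x)² = (2×0.0561)² = 0.0126
δQ/Q = √(0.0212) = 0.146

14.6%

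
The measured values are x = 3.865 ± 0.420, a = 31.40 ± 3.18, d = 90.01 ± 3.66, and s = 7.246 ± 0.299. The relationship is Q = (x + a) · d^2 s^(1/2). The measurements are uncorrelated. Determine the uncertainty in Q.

95200

Let u = x + a = 35.27. δu = √(δx² + δa²) = √(0.176 + 10.1) = 3.21, so δu/u = 0.0910.
Q is then a monomial in u, d, s:
δQ/Q = √((δu/u)² + (2·δd/d)² + (½·δs/s)²) = √(0.00827 + 0.00661 + 0.000426) = 0.124
Q = 769100, so δQ = 0.124 × 769100 = 95200.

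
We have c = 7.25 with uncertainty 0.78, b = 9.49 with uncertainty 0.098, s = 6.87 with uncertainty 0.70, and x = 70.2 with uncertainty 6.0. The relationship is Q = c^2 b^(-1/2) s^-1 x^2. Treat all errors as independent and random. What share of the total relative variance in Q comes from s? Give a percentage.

12.1%

(δQ/Q)² = (2·δc/c)² + (−½·δb/b)² + (-1·δs/s)² + (2·δx/x)²
  c term: (2×0.108)² = 0.0463
  b term: (-0.5×0.0103)² = 2.67e-05
  s term: (-1×0.102)² = 0.0104
  x term: (2×0.0855)² = 0.0292
Total = 0.0859. Share from s = 0.0104/0.0859 = 0.121.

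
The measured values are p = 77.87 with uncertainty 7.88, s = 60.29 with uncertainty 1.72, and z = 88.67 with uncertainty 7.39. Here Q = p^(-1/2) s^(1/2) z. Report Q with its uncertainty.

78.02 ± 7.69

Since Q is a product/quotient, work with relative uncertainties:
  (−½·δp/p)² = (-0.5×0.101)² = 0.00256;  (½·δs/s)² = (0.5×0.0285)² = 0.000203;  (1·δz/z)² = (1×0.0833)² = 0.00695
δQ/Q = √(0.00971) = 0.0985
Q = 78.02, so δQ = 0.0985 × 78.02 = 7.69.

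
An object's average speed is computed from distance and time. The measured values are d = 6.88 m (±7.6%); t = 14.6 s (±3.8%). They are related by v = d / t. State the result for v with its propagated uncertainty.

0.471 ± 0.0400 m/s

Products/powers → add relative errors in quadrature, weighted by exponent:
  (1·δd/d)² = (1×0.0760)² = 0.00578;  (-1·δt/t)² = (-1×0.0380)² = 0.00144
δv/v = √(0.00722) = 0.0850
v = 0.471 m/s, so δv = 0.0850 × 0.471 = 0.0400 m/s.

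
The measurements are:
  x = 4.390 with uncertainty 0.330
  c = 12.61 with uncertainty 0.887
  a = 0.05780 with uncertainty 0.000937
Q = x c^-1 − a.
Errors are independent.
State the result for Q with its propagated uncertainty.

0.2903 ± 0.0359

Let p = x·c^-1 = 0.3481. δp/p = √((1·δx/x)² + (-1·δc/c)²) = √(0.00565 + 0.00495) = 0.103, so δp = 0.0358.
Q = p − a: δQ = √(δp² + δa²) = √(0.00128 + 8.78e-07) = 0.0359
Q = 0.2903.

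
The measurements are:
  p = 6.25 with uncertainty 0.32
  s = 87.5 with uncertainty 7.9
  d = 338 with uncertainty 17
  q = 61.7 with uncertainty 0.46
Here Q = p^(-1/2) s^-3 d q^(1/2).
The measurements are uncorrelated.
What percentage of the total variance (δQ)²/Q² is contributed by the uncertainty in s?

95.8%

(δQ/Q)² = (−½·δp/p)² + (-3·δs/s)² + (1·δd/d)² + (½·δq/q)²
  p term: (-0.5×0.0512)² = 0.000655
  s term: (-3×0.0903)² = 0.0734
  d term: (1×0.0503)² = 0.00253
  q term: (0.5×0.00746)² = 1.39e-05
Total = 0.0766. Share from s = 0.0734/0.0766 = 0.958.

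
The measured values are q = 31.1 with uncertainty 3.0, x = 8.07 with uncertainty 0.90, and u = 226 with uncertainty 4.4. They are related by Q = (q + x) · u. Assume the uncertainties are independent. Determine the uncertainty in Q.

729

Let w = q + x = 39.2. δw = √(δq² + δx²) = √(9.00 + 0.810) = 3.13, so δw/w = 0.0800.
Q is then a monomial in w, u:
δQ/Q = √((δw/w)² + (1·δu/u)²) = √(0.00639 + 0.000379) = 0.0823
Q = 8850, so δQ = 0.0823 × 8850 = 729.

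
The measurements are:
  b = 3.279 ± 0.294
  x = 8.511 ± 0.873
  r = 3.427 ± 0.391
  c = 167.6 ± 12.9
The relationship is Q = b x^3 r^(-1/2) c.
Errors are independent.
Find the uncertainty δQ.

Each factor contributes (exponent × relative error)² to (δQ/Q)²:
  (1·δb/b)² = (1×0.0897)² = 0.00804;  (3·δx/x)² = (3×0.103)² = 0.0947;  (−½·δr/r)² = (-0.5×0.114)² = 0.00325;  (1·δc/c)² = (1×0.0770)² = 0.00592
δQ/Q = √(0.112) = 0.335
Q = 183000, so δQ = 0.335 × 183000 = 61200.

61200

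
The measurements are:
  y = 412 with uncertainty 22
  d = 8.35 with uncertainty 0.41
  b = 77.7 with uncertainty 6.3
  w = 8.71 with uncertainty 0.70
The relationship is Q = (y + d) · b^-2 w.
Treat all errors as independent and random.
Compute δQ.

Let u = y + d = 420. δu = √(δy² + δd²) = √(484 + 0.168) = 22.0, so δu/u = 0.0523.
Q is then a monomial in u, b, w:
δQ/Q = √((δu/u)² + (-2·δb/b)² + (1·δw/w)²) = √(0.00274 + 0.0263 + 0.00646) = 0.188
Q = 0.606, so δQ = 0.188 × 0.606 = 0.114.

0.114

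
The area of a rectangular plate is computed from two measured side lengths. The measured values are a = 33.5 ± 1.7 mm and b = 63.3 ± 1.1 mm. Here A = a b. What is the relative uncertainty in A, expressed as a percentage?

Products/powers → add relative errors in quadrature, weighted by exponent:
  (1·δa/a)² = (1×0.0507)² = 0.00258;  (1·δb/b)² = (1×0.0174)² = 0.000302
δA/A = √(0.00288) = 0.0536

5.36%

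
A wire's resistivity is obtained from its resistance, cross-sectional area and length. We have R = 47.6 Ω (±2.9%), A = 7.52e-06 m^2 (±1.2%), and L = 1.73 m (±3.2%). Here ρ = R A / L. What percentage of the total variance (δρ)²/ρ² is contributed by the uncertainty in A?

(δρ/ρ)² = (1·δR/R)² + (1·δA/A)² + (-1·δL/L)²
  R term: (1×0.0290)² = 0.000841
  A term: (1×0.0120)² = 0.000144
  L term: (-1×0.0320)² = 0.00102
Total = 0.00201. Share from A = 0.000144/0.00201 = 0.0717.

7.17%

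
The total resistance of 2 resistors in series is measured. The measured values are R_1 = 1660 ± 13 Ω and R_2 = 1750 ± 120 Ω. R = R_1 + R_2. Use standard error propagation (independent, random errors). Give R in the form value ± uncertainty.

3410 ± 121 Ω

R is a linear combination, so absolute uncertainties add in quadrature:
  (δR_1)² = 169;  (δR_2)² = 14400
δR = √(14600) = 121 Ω
R = 3410 Ω.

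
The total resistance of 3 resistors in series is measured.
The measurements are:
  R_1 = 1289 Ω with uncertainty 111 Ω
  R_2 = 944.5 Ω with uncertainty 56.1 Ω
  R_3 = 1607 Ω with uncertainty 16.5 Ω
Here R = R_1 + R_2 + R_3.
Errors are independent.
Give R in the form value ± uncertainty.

3840 ± 125 Ω

Sums and differences: (δR)² = Σ (cᵢ δxᵢ)².
  (δR_1)² = 12300;  (δR_2)² = 3150;  (δR_3)² = 272
δR = √(15700) = 125 Ω
R = 3840 Ω.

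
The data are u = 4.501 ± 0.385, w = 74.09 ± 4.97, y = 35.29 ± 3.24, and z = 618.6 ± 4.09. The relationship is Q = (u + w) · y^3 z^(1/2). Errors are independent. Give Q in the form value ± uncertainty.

Let h = u + w = 78.59. δh = √(δu² + δw²) = √(0.148 + 24.7) = 4.98, so δh/h = 0.0634.
Q is then a monomial in h, y, z:
δQ/Q = √((δh/h)² + (3·δy/y)² + (½·δz/z)²) = √(0.00402 + 0.0759 + 1.09e-05) = 0.283
Q = 8.591e+07, so δQ = 0.283 × 8.591e+07 = 2.43e+07.

(8.591 ± 2.43) × 10^7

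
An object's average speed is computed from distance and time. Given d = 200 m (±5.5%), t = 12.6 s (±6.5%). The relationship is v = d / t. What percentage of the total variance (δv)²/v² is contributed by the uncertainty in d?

(δv/v)² = (1·δd/d)² + (-1·δt/t)²
  d term: (1×0.0550)² = 0.00302
  t term: (-1×0.0650)² = 0.00423
Total = 0.00725. Share from d = 0.00302/0.00725 = 0.417.

41.7%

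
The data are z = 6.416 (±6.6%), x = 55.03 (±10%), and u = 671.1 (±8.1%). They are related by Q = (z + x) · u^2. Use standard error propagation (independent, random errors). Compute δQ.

Let w = z + x = 61.45. δw = √(δz² + δx²) = √(0.179 + 30.3) = 5.52, so δw/w = 0.0898.
Q is then a monomial in w, u:
δQ/Q = √((δw/w)² + (2·δu/u)²) = √(0.00807 + 0.0262) = 0.185
Q = 2.767e+07, so δQ = 0.185 × 2.767e+07 = 5.13e+06.

5.13e+06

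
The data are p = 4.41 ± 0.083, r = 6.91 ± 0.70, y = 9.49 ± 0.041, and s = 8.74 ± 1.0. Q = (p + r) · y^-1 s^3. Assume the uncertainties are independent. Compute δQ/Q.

0.349

Let u = p + r = 11.3. δu = √(δp² + δr²) = √(0.00689 + 0.490) = 0.705, so δu/u = 0.0623.
Q is then a monomial in u, y, s:
δQ/Q = √((δu/u)² + (-1·δy/y)² + (3·δs/s)²) = √(0.00388 + 1.87e-05 + 0.118) = 0.349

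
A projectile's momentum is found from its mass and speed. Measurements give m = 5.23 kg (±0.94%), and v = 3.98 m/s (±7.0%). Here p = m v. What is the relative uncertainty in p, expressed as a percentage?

7.06%

Relative error in a monomial: (δp/p)² = Σ (nᵢ · δxᵢ/xᵢ)².
  (1·δm/m)² = (1×0.00940)² = 8.84e-05;  (1·δv/v)² = (1×0.0700)² = 0.00490
δp/p = √(0.00499) = 0.0706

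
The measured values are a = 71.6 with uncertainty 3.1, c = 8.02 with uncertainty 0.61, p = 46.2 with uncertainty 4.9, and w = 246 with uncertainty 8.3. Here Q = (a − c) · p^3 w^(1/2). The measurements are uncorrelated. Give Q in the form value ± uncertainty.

(9.83 ± 3.17) × 10^7

Let u = a − c = 63.6. δu = √(δa² + δc²) = √(9.61 + 0.372) = 3.16, so δu/u = 0.0497.
Q is then a monomial in u, p, w:
δQ/Q = √((δu/u)² + (3·δp/p)² + (½·δw/w)²) = √(0.00247 + 0.101 + 0.000285) = 0.322
Q = 9.83e+07, so δQ = 0.322 × 9.83e+07 = 3.17e+07.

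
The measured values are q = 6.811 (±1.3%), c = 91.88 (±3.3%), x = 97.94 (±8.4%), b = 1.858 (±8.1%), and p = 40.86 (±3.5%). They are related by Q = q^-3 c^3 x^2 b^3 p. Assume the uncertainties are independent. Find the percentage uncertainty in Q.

Relative error in a monomial: (δQ/Q)² = Σ (nᵢ · δxᵢ/xᵢ)².
  (-3·δq/q)² = (-3×0.0130)² = 0.00152;  (3·δc/c)² = (3×0.0330)² = 0.00980;  (2·δx/x)² = (2×0.0840)² = 0.0282;  (3·δb/b)² = (3×0.0810)² = 0.0590;  (1·δp/p)² = (1×0.0350)² = 0.00123
δQ/Q = √(0.0998) = 0.316

31.6%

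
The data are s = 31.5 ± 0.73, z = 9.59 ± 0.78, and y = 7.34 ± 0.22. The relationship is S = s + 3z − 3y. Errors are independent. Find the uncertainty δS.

2.54

Each term contributes (cᵢ δxᵢ)² to (δS)²:
  (δs)² = 0.533;  (3·δz)² = 5.48;  (3·δy)² = 0.436
δS = √(6.44) = 2.54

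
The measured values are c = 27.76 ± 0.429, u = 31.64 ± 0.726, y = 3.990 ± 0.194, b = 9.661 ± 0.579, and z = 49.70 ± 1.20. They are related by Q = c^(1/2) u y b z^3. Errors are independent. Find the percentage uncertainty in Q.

10.9%

Products/powers → add relative errors in quadrature, weighted by exponent:
  (½·δc/c)² = (0.5×0.0155)² = 5.97e-05;  (1·δu/u)² = (1×0.0229)² = 0.000527;  (1·δy/y)² = (1×0.0486)² = 0.00236;  (1·δb/b)² = (1×0.0599)² = 0.00359;  (3·δz/z)² = (3×0.0241)² = 0.00525
δQ/Q = √(0.0118) = 0.109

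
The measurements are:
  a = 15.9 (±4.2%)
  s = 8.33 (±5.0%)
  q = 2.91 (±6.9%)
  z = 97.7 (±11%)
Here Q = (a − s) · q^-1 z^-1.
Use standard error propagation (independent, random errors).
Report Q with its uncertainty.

0.0266 ± 0.00443

Let u = a − s = 7.57. δu = √(δa² + δs²) = √(0.446 + 0.173) = 0.787, so δu/u = 0.104.
Q is then a monomial in u, q, z:
δQ/Q = √((δu/u)² + (-1·δq/q)² + (-1·δz/z)²) = √(0.0108 + 0.00476 + 0.0121) = 0.166
Q = 0.0266, so δQ = 0.166 × 0.0266 = 0.00443.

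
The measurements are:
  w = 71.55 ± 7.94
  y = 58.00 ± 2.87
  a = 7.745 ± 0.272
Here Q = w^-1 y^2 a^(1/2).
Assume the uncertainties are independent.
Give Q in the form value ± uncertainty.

130.8 ± 19.6

For a monomial Q ∝ w^-1, y^2, a^(1/2), fractional errors add in quadrature:
  (-1·δw/w)² = (-1×0.111)² = 0.0123;  (2·δy/y)² = (2×0.0495)² = 0.00979;  (½·δa/a)² = (0.5×0.0351)² = 0.000308
δQ/Q = √(0.0224) = 0.150
Q = 130.8, so δQ = 0.150 × 130.8 = 19.6.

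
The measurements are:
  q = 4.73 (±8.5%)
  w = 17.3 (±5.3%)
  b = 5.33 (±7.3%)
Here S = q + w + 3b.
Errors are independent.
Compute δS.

1.54

S is a linear combination, so absolute uncertainties add in quadrature:
  (δq)² = 0.162;  (δw)² = 0.841;  (3·δb)² = 1.36
δS = √(2.36) = 1.54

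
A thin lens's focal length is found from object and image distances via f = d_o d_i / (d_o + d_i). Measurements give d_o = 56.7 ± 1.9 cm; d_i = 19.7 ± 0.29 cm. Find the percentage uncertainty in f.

∂f/∂d_o = (d_i/(d_o+d_i))² = 0.0665;  ∂f/∂d_i = (d_o/(d_o+d_i))² = 0.551
δf = √((∂f/∂d_o · δd_o)² + (∂f/∂d_i · δd_i)²) = √(0.0160 + 0.0255) = 0.204 cm
f = 14.6 cm, so δf/f = 0.204/14.6 = 0.0139.

1.39%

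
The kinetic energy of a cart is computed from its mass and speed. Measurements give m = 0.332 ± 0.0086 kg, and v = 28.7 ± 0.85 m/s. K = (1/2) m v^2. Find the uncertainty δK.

8.84 J

K is a product of powers, so relative uncertainties combine in quadrature:
  (1·δm/m)² = (1×0.0259)² = 0.000671;  (2·δv/v)² = (2×0.0296)² = 0.00351
δK/K = √(0.00418) = 0.0646
K = 137 J, so δK = 0.0646 × 137 = 8.84 J.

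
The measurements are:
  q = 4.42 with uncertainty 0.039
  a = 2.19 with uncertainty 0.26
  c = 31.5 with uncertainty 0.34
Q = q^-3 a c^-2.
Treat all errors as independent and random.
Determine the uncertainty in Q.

3.16e-06

Each factor contributes (exponent × relative error)² to (δQ/Q)²:
  (-3·δq/q)² = (-3×0.00882)² = 0.000701;  (1·δa/a)² = (1×0.119)² = 0.0141;  (-2·δc/c)² = (-2×0.0108)² = 0.000466
δQ/Q = √(0.0153) = 0.124
Q = 2.56e-05, so δQ = 0.124 × 2.56e-05 = 3.16e-06.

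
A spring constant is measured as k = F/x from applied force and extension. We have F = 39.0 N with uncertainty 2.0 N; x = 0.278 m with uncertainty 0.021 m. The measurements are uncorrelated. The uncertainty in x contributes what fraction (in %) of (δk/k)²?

(δk/k)² = (1·δF/F)² + (-1·δx/x)²
  F term: (1×0.0513)² = 0.00263
  x term: (-1×0.0755)² = 0.00571
Total = 0.00834. Share from x = 0.00571/0.00834 = 0.685.

68.5%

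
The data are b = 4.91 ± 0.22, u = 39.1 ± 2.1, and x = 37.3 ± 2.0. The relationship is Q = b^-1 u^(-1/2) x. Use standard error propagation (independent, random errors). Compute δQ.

Relative error in a monomial: (δQ/Q)² = Σ (nᵢ · δxᵢ/xᵢ)².
  (-1·δb/b)² = (-1×0.0448)² = 0.00201;  (−½·δu/u)² = (-0.5×0.0537)² = 0.000721;  (1·δx/x)² = (1×0.0536)² = 0.00288
δQ/Q = √(0.00560) = 0.0749
Q = 1.21, so δQ = 0.0749 × 1.21 = 0.0909.

0.0909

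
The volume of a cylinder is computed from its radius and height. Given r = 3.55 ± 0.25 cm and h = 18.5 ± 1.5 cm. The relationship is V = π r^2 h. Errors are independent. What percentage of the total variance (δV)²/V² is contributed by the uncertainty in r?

75.1%

(δV/V)² = (2·δr/r)² + (1·δh/h)²
  r term: (2×0.0704)² = 0.0198
  h term: (1×0.0811)² = 0.00657
Total = 0.0264. Share from r = 0.0198/0.0264 = 0.751.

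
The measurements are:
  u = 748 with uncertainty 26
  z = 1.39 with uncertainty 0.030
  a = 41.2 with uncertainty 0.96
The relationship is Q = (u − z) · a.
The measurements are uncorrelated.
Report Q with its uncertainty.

30800 ± 1290

Let w = u − z = 747. δw = √(δu² + δz²) = √(676 + 0.000900) = 26.0, so δw/w = 0.0348.
Q is then a monomial in w, a:
δQ/Q = √((δw/w)² + (1·δa/a)²) = √(0.00121 + 0.000543) = 0.0419
Q = 30800, so δQ = 0.0419 × 30800 = 1290.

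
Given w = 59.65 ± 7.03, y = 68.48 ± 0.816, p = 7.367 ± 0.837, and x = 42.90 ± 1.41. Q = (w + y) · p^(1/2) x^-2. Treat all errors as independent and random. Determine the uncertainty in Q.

Let u = w + y = 128.1. δu = √(δw² + δy²) = √(49.4 + 0.666) = 7.08, so δu/u = 0.0552.
Q is then a monomial in u, p, x:
δQ/Q = √((δu/u)² + (½·δp/p)² + (-2·δx/x)²) = √(0.00305 + 0.00323 + 0.00432) = 0.103
Q = 0.1890, so δQ = 0.103 × 0.1890 = 0.0195.

0.0195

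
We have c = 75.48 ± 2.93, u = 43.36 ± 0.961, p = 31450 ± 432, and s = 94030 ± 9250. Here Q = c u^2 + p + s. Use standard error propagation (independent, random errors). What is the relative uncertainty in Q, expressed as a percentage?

Let w = c·u^2 = 141900. δw/w = √((1·δc/c)² + (2·δu/u)²) = √(0.00151 + 0.00196) = 0.0589, so δw = 8360.
Q = w + p + s: δQ = √(δw² + δp² + δs²) = √(6.99e+07 + 1.87e+05 + 8.56e+07) = 12500
Q = 267400, so δQ/Q = 12500/267400 = 0.0467.

4.67%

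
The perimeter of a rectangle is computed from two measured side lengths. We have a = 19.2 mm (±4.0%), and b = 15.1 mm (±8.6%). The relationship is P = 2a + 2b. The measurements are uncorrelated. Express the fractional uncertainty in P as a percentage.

For a sum/difference, combine absolute errors in quadrature:
  (2·δa)² = 2.36;  (2·δb)² = 6.75
δP = √(9.10) = 3.02 mm
P = 68.6 mm, so δP/P = 3.02/68.6 = 0.0440.

4.40%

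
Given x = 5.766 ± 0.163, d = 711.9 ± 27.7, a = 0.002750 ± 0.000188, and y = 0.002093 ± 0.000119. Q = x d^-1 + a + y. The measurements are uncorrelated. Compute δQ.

Let p = x·d^-1 = 0.008099. δp/p = √((1·δx/x)² + (-1·δd/d)²) = √(0.000799 + 0.00151) = 0.0481, so δp = 0.000390.
Q = p + a + y: δQ = √(δp² + δa² + δy²) = √(1.52e-07 + 3.53e-08 + 1.42e-08) = 0.000449

0.000449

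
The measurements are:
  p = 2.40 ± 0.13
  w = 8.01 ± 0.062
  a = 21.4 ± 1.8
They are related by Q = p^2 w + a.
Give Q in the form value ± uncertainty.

67.5 ± 5.32

Let h = p^2·w = 46.1. δh/h = √((2·δp/p)² + (1·δw/w)²) = √(0.0117 + 5.99e-05) = 0.109, so δh = 5.01.
Q = h + a: δQ = √(δh² + δa²) = √(25.1 + 3.24) = 5.32
Q = 67.5.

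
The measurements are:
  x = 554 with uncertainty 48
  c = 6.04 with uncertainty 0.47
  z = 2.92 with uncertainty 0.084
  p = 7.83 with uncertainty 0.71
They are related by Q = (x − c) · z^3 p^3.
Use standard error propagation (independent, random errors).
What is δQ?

1.96e+06

Let u = x − c = 548. δu = √(δx² + δc²) = √(2300 + 0.221) = 48.0, so δu/u = 0.0876.
Q is then a monomial in u, z, p:
δQ/Q = √((δu/u)² + (3·δz/z)² + (3·δp/p)²) = √(0.00767 + 0.00745 + 0.0740) = 0.299
Q = 6.55e+06, so δQ = 0.299 × 6.55e+06 = 1.96e+06.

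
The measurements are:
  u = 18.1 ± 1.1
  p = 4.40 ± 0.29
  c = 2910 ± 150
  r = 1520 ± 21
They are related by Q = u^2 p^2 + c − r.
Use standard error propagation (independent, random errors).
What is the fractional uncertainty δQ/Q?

0.148

Let w = u^2·p^2 = 6340. δw/w = √((2·δu/u)² + (2·δp/p)²) = √(0.0148 + 0.0174) = 0.179, so δw = 1140.
Q = w + c − r: δQ = √(δw² + δc² + δr²) = √(1.29e+06 + 22500 + 441) = 1150
Q = 7730, so δQ/Q = 1150/7730 = 0.148.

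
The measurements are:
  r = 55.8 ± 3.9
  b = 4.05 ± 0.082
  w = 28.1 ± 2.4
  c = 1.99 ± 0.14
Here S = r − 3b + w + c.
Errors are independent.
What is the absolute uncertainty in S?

Absolute uncertainties add in quadrature for a linear combination:
  (δr)² = 15.2;  (3·δb)² = 0.0605;  (δw)² = 5.76;  (δc)² = 0.0196
δS = √(21.1) = 4.59

4.59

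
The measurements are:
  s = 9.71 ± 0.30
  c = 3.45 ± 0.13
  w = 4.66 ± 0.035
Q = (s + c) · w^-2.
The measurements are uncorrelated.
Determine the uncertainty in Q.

0.0176

Let u = s + c = 13.2. δu = √(δs² + δc²) = √(0.0900 + 0.0169) = 0.327, so δu/u = 0.0248.
Q is then a monomial in u, w:
δQ/Q = √((δu/u)² + (-2·δw/w)²) = √(0.000617 + 0.000226) = 0.0290
Q = 0.606, so δQ = 0.0290 × 0.606 = 0.0176.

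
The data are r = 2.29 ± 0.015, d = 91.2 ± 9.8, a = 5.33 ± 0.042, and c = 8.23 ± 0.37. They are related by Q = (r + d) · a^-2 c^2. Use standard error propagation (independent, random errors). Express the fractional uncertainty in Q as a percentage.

13.9%

Let u = r + d = 93.5. δu = √(δr² + δd²) = √(0.000225 + 96.0) = 9.80, so δu/u = 0.105.
Q is then a monomial in u, a, c:
δQ/Q = √((δu/u)² + (-2·δa/a)² + (2·δc/c)²) = √(0.0110 + 0.000248 + 0.00808) = 0.139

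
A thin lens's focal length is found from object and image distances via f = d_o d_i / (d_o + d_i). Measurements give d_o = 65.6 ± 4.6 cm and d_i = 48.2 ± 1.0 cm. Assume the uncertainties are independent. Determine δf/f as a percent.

3.20%

∂f/∂d_o = (d_i/(d_o+d_i))² = 0.179;  ∂f/∂d_i = (d_o/(d_o+d_i))² = 0.332
δf = √((∂f/∂d_o · δd_o)² + (∂f/∂d_i · δd_i)²) = √(0.681 + 0.110) = 0.890 cm
f = 27.8 cm, so δf/f = 0.890/27.8 = 0.0320.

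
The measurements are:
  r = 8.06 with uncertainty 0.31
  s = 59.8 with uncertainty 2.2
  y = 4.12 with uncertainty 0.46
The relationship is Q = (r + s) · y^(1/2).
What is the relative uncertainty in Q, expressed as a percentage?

Let u = r + s = 67.9. δu = √(δr² + δs²) = √(0.0961 + 4.84) = 2.22, so δu/u = 0.0327.
Q is then a monomial in u, y:
δQ/Q = √((δu/u)² + (½·δy/y)²) = √(0.00107 + 0.00312) = 0.0647

6.47%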